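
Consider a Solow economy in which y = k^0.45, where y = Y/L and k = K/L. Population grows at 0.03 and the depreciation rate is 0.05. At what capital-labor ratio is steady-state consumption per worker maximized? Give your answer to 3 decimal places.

Break-even investment rate: n + δ = 0.03 + 0.05 = 0.08.
Golden rule sets MPK = n+δ: 0.45·k^(0.45−1) = 0.08, so k_gold = (0.45/0.08)^(1/0.55) ≈ 23.1132.

k_gold ≈ 23.113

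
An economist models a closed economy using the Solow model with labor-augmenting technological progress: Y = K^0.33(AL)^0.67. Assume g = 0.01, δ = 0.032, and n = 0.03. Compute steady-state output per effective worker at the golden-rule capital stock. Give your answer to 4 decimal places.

y_gold ≈ 2.1167

The effective depreciation rate is n + g + δ = 0.03 + 0.01 + 0.032 = 0.072.
Golden rule sets MPK = n+g+δ: 0.33·k^(0.33−1) = 0.072, so k_gold = (0.33/0.072)^(1/0.67) ≈ 9.7015.
Output: y_gold = k_gold^0.33 = 9.7015^0.33 ≈ 2.1167.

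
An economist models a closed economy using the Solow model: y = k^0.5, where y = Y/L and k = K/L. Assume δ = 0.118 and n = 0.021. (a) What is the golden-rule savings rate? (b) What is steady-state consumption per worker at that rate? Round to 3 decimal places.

(a) s_gold = 0.500; (b) c_gold ≈ 1.799

n + δ = 0.021 + 0.118 = 0.139.
For Cobb-Douglas, s_gold equals capital's share: s_gold = 0.5.
Golden rule sets MPK = n+δ: 0.5·k^(0.5−1) = 0.139, so k_gold = (0.5/0.139)^(1/0.5) ≈ 12.9393.
y_gold = 12.9393^0.5 ≈ 3.5971; c_gold = (1−0.5)·y_gold ≈ 1.7986.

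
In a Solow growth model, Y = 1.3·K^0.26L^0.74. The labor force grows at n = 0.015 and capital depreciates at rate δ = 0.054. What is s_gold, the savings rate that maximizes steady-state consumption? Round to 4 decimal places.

Break-even investment rate: n + δ = 0.015 + 0.054 = 0.069.
At the golden rule MPK = n+δ, and in any Cobb-Douglas steady state s = (n+δ)·k/y = MPK·k/y = capital's share 0.26.

s_gold = 0.2600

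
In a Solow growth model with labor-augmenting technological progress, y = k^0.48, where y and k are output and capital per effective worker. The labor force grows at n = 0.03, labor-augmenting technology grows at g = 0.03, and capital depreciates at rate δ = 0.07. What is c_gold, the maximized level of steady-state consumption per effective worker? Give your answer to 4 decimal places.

Break-even investment rate: n + g + δ = 0.03 + 0.03 + 0.07 = 0.13.
Golden rule sets MPK = n+g+δ: 0.48·k^(0.48−1) = 0.13, so k_gold = (0.48/0.13)^(1/0.52) ≈ 12.3298.
y_gold = 12.3298^0.48 ≈ 3.3393.
c_gold = y_gold − (n+g+δ)·k_gold = 3.3393 − 0.13·12.3298 ≈ 1.7365.

c_gold ≈ 1.7365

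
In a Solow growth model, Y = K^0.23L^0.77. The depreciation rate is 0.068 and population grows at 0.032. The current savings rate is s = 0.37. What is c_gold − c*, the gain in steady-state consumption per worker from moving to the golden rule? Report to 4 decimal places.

Δc ≈ 0.0563

Capital per worker breaks even when investment replaces (n + δ)·k; here n + δ = 0.1.
Current steady state (s = 0.37): k* = (0.37/0.1)^(1/0.77) ≈ 5.4692, y* = 5.4692^0.23 ≈ 1.4782, c* = (1−0.37)·1.4782 ≈ 0.9312.
Maximizing c = f(k) − (n+δ)·k gives f'(k) = n+δ, i.e. 0.23·k^(0.23−1) = 0.1, so k_gold = (0.23/0.1)^(1/0.77) ≈ 2.9497.
y_gold = 2.9497^0.23 ≈ 1.2825, c_gold = y_gold − 0.1·k_gold ≈ 0.9875.
Gain: Δc = 0.9875 − 0.9312 ≈ 0.0563.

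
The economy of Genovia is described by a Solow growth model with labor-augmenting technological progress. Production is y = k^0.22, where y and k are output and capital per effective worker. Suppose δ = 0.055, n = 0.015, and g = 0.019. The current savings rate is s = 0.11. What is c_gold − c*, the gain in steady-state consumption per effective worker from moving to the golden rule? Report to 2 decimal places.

Capital per effective worker breaks even when investment replaces (n + g + δ)·k; here n + g + δ = 0.089.
Current steady state (s = 0.11): k* = (0.11/0.089)^(1/0.78) ≈ 1.3121, y* = 1.3121^0.22 ≈ 1.0616, c* = (1−0.11)·1.0616 ≈ 0.9448.
Setting f'(k) = n+g+δ gives 0.22·k^(0.22−1) = 0.089, hence k_gold = (0.22/0.089)^(1/0.78) ≈ 3.1907.
y_gold = 3.1907^0.22 ≈ 1.2908, c_gold = y_gold − 0.089·k_gold ≈ 1.0068.
Gain: Δc = 1.0068 − 0.9448 ≈ 0.0620.

Δc ≈ 0.06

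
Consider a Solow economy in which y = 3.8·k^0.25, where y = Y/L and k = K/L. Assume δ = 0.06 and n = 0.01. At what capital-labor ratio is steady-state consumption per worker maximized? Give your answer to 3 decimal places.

Break-even investment rate: n + δ = 0.01 + 0.06 = 0.07.
Maximizing c = f(k) − (n+δ)·k gives f'(k) = n+δ, i.e. 0.25·3.8·k^(0.25−1) = 0.07, so k_gold = (0.25·3.8/0.07)^(1/0.75) ≈ 32.3718.

k_gold ≈ 32.372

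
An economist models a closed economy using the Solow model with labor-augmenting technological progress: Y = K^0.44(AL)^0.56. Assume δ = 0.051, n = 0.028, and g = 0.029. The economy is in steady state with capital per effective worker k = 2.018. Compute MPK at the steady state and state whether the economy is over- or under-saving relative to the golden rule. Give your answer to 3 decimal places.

under-saving; MPK ≈ 0.297

Capital per effective worker breaks even when investment replaces (n + g + δ)·k; here n + g + δ = 0.108.
MPK = 0.44·k^(0.44−1) = 0.44·2.018^(-0.56) ≈ 0.2970.
MPK > 0.108, so the economy is dynamically efficient (under-saving).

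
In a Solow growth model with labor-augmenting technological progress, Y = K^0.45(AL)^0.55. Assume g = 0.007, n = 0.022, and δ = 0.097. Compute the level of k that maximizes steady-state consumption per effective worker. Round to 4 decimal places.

The effective depreciation rate is n + g + δ = 0.022 + 0.007 + 0.097 = 0.126.
Setting f'(k) = n+g+δ gives 0.45·k^(0.45−1) = 0.126, hence k_gold = (0.45/0.126)^(1/0.55) ≈ 10.1197.

k_gold ≈ 10.1197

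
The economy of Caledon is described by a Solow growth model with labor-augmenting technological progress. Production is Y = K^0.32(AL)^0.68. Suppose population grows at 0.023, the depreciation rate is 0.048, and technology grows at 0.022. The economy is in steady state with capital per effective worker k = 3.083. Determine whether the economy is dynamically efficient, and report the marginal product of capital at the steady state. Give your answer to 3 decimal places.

dynamically efficient; MPK ≈ 0.149

Break-even investment rate: n + g + δ = 0.023 + 0.022 + 0.048 = 0.093.
MPK = 0.32·k^(0.32−1) = 0.32·3.083^(-0.68) ≈ 0.1488.
MPK > 0.093, so the economy is dynamically efficient (under-saving).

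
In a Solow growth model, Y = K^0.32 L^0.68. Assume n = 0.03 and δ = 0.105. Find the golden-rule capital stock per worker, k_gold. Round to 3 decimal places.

k_gold ≈ 3.558

Break-even investment rate: n + δ = 0.03 + 0.105 = 0.135.
At the golden rule the marginal product of capital equals n+δ: 0.32·k^(0.32−1) = 0.135. Solving, k_gold = (0.32/0.135)^(1/0.68) ≈ 3.5580.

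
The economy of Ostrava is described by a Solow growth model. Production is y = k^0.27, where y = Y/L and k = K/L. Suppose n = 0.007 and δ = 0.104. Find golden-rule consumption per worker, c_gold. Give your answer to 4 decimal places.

The effective depreciation rate is n + δ = 0.007 + 0.104 = 0.111.
Setting f'(k) = n+δ gives 0.27·k^(0.27−1) = 0.111, hence k_gold = (0.27/0.111)^(1/0.73) ≈ 3.3793.
y_gold = 3.3793^0.27 ≈ 1.3893.
c_gold = y_gold − (n+δ)·k_gold = 1.3893 − 0.111·3.3793 ≈ 1.0142.

c_gold ≈ 1.0142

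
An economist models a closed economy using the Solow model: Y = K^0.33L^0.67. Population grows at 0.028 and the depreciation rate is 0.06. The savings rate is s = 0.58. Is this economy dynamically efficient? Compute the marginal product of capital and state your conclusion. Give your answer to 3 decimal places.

dynamically inefficient; MPK ≈ 0.050

Break-even investment rate: n + δ = 0.028 + 0.06 = 0.088.
Steady-state k*: s·k^0.33 = 0.088·k gives k* = (0.58/0.088)^(1/0.67) ≈ 16.6842.
MPK = 0.33·16.6842^(-0.67) ≈ 0.0501.
MPK < n+δ = 0.088, so the economy is dynamically inefficient (over-saving).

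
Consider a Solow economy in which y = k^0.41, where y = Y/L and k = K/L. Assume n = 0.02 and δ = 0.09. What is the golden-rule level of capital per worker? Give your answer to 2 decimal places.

n + δ = 0.02 + 0.09 = 0.11.
Setting f'(k) = n+δ gives 0.41·k^(0.41−1) = 0.11, hence k_gold = (0.41/0.11)^(1/0.59) ≈ 9.2995.

k_gold ≈ 9.30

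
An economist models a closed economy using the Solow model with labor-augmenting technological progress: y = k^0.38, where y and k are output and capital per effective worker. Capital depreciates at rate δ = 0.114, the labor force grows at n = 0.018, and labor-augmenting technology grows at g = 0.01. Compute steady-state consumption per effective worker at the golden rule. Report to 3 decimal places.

Capital per effective worker breaks even when investment replaces (n + g + δ)·k; here n + g + δ = 0.142.
Golden rule sets MPK = n+g+δ: 0.38·k^(0.38−1) = 0.142, so k_gold = (0.38/0.142)^(1/0.62) ≈ 4.8922.
y_gold = 4.8922^0.38 ≈ 1.8282.
c_gold = y_gold − (n+g+δ)·k_gold = 1.8282 − 0.142·4.8922 ≈ 1.1335.

c_gold ≈ 1.133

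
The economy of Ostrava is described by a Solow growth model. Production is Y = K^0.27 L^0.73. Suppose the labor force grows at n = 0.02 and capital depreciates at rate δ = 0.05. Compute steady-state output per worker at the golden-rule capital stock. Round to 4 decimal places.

n + δ = 0.02 + 0.05 = 0.07.
Golden rule sets MPK = n+δ: 0.27·k^(0.27−1) = 0.07, so k_gold = (0.27/0.07)^(1/0.73) ≈ 6.3548.
Output: y_gold = k_gold^0.27 = 6.3548^0.27 ≈ 1.6475.

y_gold ≈ 1.6475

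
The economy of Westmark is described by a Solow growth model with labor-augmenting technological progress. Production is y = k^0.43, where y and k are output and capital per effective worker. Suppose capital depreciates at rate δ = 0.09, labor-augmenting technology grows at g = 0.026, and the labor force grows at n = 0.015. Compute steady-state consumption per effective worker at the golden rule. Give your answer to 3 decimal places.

n + g + δ = 0.015 + 0.026 + 0.09 = 0.131.
Maximizing c = f(k) − (n+g+δ)·k gives f'(k) = n+g+δ, i.e. 0.43·k^(0.43−1) = 0.131, so k_gold = (0.43/0.131)^(1/0.57) ≈ 8.0465.
y_gold = 8.0465^0.43 ≈ 2.4514.
c_gold = y_gold − (n+g+δ)·k_gold = 2.4514 − 0.131·8.0465 ≈ 1.3973.

c_gold ≈ 1.397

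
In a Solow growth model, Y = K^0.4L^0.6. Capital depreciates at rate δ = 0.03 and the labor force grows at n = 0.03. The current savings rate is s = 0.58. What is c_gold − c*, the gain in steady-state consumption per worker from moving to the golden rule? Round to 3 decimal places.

Δc ≈ 0.219

Break-even investment rate: n + δ = 0.03 + 0.03 = 0.06.
Current steady state (s = 0.58): k* = (0.58/0.06)^(1/0.6) ≈ 43.8660, y* = 43.8660^0.4 ≈ 4.5379, c* = (1−0.58)·4.5379 ≈ 1.9059.
Setting f'(k) = n+δ gives 0.4·k^(0.4−1) = 0.06, hence k_gold = (0.4/0.06)^(1/0.6) ≈ 23.6146.
y_gold = 23.6146^0.4 ≈ 3.5422, c_gold = y_gold − 0.06·k_gold ≈ 2.1253.
Gain: Δc = 2.1253 − 1.9059 ≈ 0.2194.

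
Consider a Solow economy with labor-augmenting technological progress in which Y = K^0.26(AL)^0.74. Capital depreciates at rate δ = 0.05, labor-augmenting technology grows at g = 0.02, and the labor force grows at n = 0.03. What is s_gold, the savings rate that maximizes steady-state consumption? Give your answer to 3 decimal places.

Break-even investment rate: n + g + δ = 0.03 + 0.02 + 0.05 = 0.1.
At the golden rule MPK = n+g+δ, and in any Cobb-Douglas steady state s = (n+g+δ)·k/y = MPK·k/y = capital's share 0.26.

s_gold = 0.260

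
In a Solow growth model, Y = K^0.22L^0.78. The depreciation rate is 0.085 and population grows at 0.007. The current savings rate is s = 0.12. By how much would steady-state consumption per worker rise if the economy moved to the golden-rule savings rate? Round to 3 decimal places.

n + δ = 0.007 + 0.085 = 0.092.
Current steady state (s = 0.12): k* = (0.12/0.092)^(1/0.78) ≈ 1.4059, y* = 1.4059^0.22 ≈ 1.0778, c* = (1−0.12)·1.0778 ≈ 0.9485.
Setting f'(k) = n+δ gives 0.22·k^(0.22−1) = 0.092, hence k_gold = (0.22/0.092)^(1/0.78) ≈ 3.0579.
y_gold = 3.0579^0.22 ≈ 1.2788, c_gold = y_gold − 0.092·k_gold ≈ 0.9974.
Gain: Δc = 0.9974 − 0.9485 ≈ 0.0490.

Δc ≈ 0.049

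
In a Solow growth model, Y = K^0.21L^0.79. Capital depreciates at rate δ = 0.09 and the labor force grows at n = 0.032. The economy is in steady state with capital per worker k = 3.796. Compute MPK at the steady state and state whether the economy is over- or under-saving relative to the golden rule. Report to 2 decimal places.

Break-even investment rate: n + δ = 0.032 + 0.09 = 0.122.
MPK = 0.21·k^(0.21−1) = 0.21·3.796^(-0.79) ≈ 0.0732.
MPK < 0.122, so the economy is dynamically inefficient (over-saving).

over-saving; MPK ≈ 0.07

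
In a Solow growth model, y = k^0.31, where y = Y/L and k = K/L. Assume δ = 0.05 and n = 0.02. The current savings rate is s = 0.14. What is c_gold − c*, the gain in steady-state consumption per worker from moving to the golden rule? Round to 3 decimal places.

Δc ≈ 0.172

The effective depreciation rate is n + δ = 0.02 + 0.05 = 0.07.
Current steady state (s = 0.14): k* = (0.14/0.07)^(1/0.69) ≈ 2.7307, y* = 2.7307^0.31 ≈ 1.3654, c* = (1−0.14)·1.3654 ≈ 1.1742.
At the golden rule the marginal product of capital equals n+δ: 0.31·k^(0.31−1) = 0.07. Solving, k_gold = (0.31/0.07)^(1/0.69) ≈ 8.6420.
y_gold = 8.6420^0.31 ≈ 1.9514, c_gold = y_gold − 0.07·k_gold ≈ 1.3465.
Gain: Δc = 1.3465 − 1.1742 ≈ 0.1723.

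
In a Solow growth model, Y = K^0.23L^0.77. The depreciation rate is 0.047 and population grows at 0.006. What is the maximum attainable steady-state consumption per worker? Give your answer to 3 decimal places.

c_gold ≈ 1.194

n + δ = 0.006 + 0.047 = 0.053.
At the golden rule the marginal product of capital equals n+δ: 0.23·k^(0.23−1) = 0.053. Solving, k_gold = (0.23/0.053)^(1/0.77) ≈ 6.7276.
y_gold = 6.7276^0.23 ≈ 1.5503.
c_gold = y_gold − (n+δ)·k_gold = 1.5503 − 0.053·6.7276 ≈ 1.1937.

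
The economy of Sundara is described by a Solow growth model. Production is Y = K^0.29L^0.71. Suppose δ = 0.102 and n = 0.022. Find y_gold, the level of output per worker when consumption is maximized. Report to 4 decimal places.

Capital per worker breaks even when investment replaces (n + δ)·k; here n + δ = 0.124.
Setting f'(k) = n+δ gives 0.29·k^(0.29−1) = 0.124, hence k_gold = (0.29/0.124)^(1/0.71) ≈ 3.3089.
Output: y_gold = k_gold^0.29 = 3.3089^0.29 ≈ 1.4148.

y_gold ≈ 1.4148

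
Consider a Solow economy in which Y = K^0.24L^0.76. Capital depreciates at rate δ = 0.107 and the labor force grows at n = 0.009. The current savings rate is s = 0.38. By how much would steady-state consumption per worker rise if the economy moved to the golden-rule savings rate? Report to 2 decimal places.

n + δ = 0.009 + 0.107 = 0.116.
Current steady state (s = 0.38): k* = (0.38/0.116)^(1/0.76) ≈ 4.7650, y* = 4.7650^0.24 ≈ 1.4546, c* = (1−0.38)·1.4546 ≈ 0.9018.
Setting f'(k) = n+δ gives 0.24·k^(0.24−1) = 0.116, hence k_gold = (0.24/0.116)^(1/0.76) ≈ 2.6029.
y_gold = 2.6029^0.24 ≈ 1.2581, c_gold = y_gold − 0.116·k_gold ≈ 0.9561.
Gain: Δc = 0.9561 − 0.9018 ≈ 0.0543.

Δc ≈ 0.05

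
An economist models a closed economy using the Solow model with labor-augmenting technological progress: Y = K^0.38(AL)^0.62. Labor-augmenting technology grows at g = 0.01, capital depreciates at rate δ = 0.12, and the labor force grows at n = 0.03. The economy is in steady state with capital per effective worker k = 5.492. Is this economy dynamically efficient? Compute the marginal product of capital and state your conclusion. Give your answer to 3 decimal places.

n + g + δ = 0.03 + 0.01 + 0.12 = 0.16.
MPK = 0.38·k^(0.38−1) = 0.38·5.492^(-0.62) ≈ 0.1322.
MPK < 0.16, so the economy is dynamically inefficient (over-saving).

dynamically inefficient; MPK ≈ 0.132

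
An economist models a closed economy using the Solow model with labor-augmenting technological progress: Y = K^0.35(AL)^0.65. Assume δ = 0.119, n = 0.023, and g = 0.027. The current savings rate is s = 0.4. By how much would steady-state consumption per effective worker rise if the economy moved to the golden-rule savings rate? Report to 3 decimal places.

Capital per effective worker breaks even when investment replaces (n + g + δ)·k; here n + g + δ = 0.169.
Current steady state (s = 0.4): k* = (0.4/0.169)^(1/0.65) ≈ 3.7640, y* = 3.7640^0.35 ≈ 1.5903, c* = (1−0.4)·1.5903 ≈ 0.9542.
Golden rule sets MPK = n+g+δ: 0.35·k^(0.35−1) = 0.169, so k_gold = (0.35/0.169)^(1/0.65) ≈ 3.0650.
y_gold = 3.0650^0.35 ≈ 1.4800, c_gold = y_gold − 0.169·k_gold ≈ 0.9620.
Gain: Δc = 0.9620 − 0.9542 ≈ 0.0078.

Δc ≈ 0.008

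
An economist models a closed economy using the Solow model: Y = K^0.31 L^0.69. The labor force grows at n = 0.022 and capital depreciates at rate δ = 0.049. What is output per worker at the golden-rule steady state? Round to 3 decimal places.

y_gold ≈ 1.939

The effective depreciation rate is n + δ = 0.022 + 0.049 = 0.071.
At the golden rule the marginal product of capital equals n+δ: 0.31·k^(0.31−1) = 0.071. Solving, k_gold = (0.31/0.071)^(1/0.69) ≈ 8.4662.
Output: y_gold = k_gold^0.31 = 8.4662^0.31 ≈ 1.9390.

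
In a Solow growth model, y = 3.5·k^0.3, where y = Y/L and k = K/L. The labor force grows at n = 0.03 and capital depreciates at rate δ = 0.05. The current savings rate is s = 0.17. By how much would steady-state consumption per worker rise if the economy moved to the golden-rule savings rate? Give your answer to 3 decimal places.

Capital per worker breaks even when investment replaces (n + δ)·k; here n + δ = 0.08.
Current steady state (s = 0.17): k* = (0.17·3.5/0.08)^(1/0.7) ≈ 17.5750, y* = 3.5·17.5750^0.3 ≈ 8.2706, c* = (1−0.17)·8.2706 ≈ 6.8646.
Maximizing c = f(k) − (n+δ)·k gives f'(k) = n+δ, i.e. 0.3·3.5·k^(0.3−1) = 0.08, so k_gold = (0.3·3.5/0.08)^(1/0.7) ≈ 39.5626.
y_gold = 3.5·39.5626^0.3 ≈ 10.5500, c_gold = y_gold − 0.08·k_gold ≈ 7.3850.
Gain: Δc = 7.3850 − 6.8646 ≈ 0.5204.

Δc ≈ 0.520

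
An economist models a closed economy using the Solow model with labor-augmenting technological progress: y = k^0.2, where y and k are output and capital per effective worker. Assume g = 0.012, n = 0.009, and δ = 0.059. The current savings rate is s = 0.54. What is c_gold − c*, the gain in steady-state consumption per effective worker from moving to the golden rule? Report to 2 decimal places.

Δc ≈ 0.26

Break-even investment rate: n + g + δ = 0.009 + 0.012 + 0.059 = 0.08.
Current steady state (s = 0.54): k* = (0.54/0.08)^(1/0.8) ≈ 10.8800, y* = 10.8800^0.2 ≈ 1.6119, c* = (1−0.54)·1.6119 ≈ 0.7415.
Golden rule sets MPK = n+g+δ: 0.2·k^(0.2−1) = 0.08, so k_gold = (0.2/0.08)^(1/0.8) ≈ 3.1436.
y_gold = 3.1436^0.2 ≈ 1.2574, c_gold = y_gold − 0.08·k_gold ≈ 1.0059.
Gain: Δc = 1.0059 − 0.7415 ≈ 0.2645.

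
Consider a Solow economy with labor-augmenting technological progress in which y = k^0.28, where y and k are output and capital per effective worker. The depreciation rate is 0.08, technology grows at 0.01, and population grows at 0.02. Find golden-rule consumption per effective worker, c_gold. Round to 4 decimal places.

n + g + δ = 0.02 + 0.01 + 0.08 = 0.11.
At the golden rule the marginal product of capital equals n+g+δ: 0.28·k^(0.28−1) = 0.11. Solving, k_gold = (0.28/0.11)^(1/0.72) ≈ 3.6607.
y_gold = 3.6607^0.28 ≈ 1.4381.
c_gold = y_gold − (n+g+δ)·k_gold = 1.4381 − 0.11·3.6607 ≈ 1.0355.

c_gold ≈ 1.0355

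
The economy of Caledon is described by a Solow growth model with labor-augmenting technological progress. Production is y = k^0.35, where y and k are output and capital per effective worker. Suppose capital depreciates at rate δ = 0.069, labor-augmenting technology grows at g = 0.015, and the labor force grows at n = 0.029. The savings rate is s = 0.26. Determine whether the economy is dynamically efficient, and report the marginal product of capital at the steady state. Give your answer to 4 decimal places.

dynamically efficient; MPK ≈ 0.1521

Capital per effective worker breaks even when investment replaces (n + g + δ)·k; here n + g + δ = 0.113.
Steady-state k*: s·k^0.35 = 0.113·k gives k* = (0.26/0.113)^(1/0.65) ≈ 3.6038.
MPK = 0.35·3.6038^(-0.65) ≈ 0.1521.
MPK > n+g+δ = 0.113, so the economy is dynamically efficient (under-saving).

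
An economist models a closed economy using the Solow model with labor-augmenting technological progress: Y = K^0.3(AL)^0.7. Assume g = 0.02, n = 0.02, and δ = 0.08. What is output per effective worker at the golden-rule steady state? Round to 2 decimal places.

The effective depreciation rate is n + g + δ = 0.02 + 0.02 + 0.08 = 0.12.
At the golden rule the marginal product of capital equals n+g+δ: 0.3·k^(0.3−1) = 0.12. Solving, k_gold = (0.3/0.12)^(1/0.7) ≈ 3.7024.
Output: y_gold = k_gold^0.3 = 3.7024^0.3 ≈ 1.4810.

y_gold ≈ 1.48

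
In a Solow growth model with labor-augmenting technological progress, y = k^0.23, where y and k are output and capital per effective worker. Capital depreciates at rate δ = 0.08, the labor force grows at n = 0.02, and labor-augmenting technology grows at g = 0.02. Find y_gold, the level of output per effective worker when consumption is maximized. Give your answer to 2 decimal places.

Break-even investment rate: n + g + δ = 0.02 + 0.02 + 0.08 = 0.12.
At the golden rule the marginal product of capital equals n+g+δ: 0.23·k^(0.23−1) = 0.12. Solving, k_gold = (0.23/0.12)^(1/0.77) ≈ 2.3278.
Output: y_gold = k_gold^0.23 = 2.3278^0.23 ≈ 1.2145.

y_gold ≈ 1.21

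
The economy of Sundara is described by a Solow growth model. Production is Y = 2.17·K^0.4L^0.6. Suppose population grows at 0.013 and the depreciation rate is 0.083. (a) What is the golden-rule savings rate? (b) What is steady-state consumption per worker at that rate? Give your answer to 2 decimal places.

Capital per worker breaks even when investment replaces (n + δ)·k; here n + δ = 0.096.
For Cobb-Douglas, s_gold equals capital's share: s_gold = 0.4.
Golden rule sets MPK = n+δ: 0.4·2.17·k^(0.4−1) = 0.096, so k_gold = (0.4·2.17/0.096)^(1/0.6) ≈ 39.2417.
y_gold = 2.17·39.2417^0.4 ≈ 9.4180; c_gold = (1−0.4)·y_gold ≈ 5.6508.

(a) s_gold = 0.40; (b) c_gold ≈ 5.65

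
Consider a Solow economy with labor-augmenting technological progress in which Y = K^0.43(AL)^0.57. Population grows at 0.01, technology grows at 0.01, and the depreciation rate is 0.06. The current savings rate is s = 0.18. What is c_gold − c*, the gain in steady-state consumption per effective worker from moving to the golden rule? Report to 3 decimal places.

Δc ≈ 0.515

Capital per effective worker breaks even when investment replaces (n + g + δ)·k; here n + g + δ = 0.08.
Current steady state (s = 0.18): k* = (0.18/0.08)^(1/0.57) ≈ 4.1482, y* = 4.1482^0.43 ≈ 1.8437, c* = (1−0.18)·1.8437 ≈ 1.5118.
Maximizing c = f(k) − (n+g+δ)·k gives f'(k) = n+g+δ, i.e. 0.43·k^(0.43−1) = 0.08, so k_gold = (0.43/0.08)^(1/0.57) ≈ 19.1146.
y_gold = 19.1146^0.43 ≈ 3.5562, c_gold = y_gold − 0.08·k_gold ≈ 2.0270.
Gain: Δc = 2.0270 − 1.5118 ≈ 0.5152.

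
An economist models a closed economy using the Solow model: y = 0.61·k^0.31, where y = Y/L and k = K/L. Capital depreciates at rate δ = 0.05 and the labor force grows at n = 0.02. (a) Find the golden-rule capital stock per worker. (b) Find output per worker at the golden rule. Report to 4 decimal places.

(a) k_gold ≈ 4.2218; (b) y_gold ≈ 0.9533

Capital per worker breaks even when investment replaces (n + δ)·k; here n + δ = 0.07.
Maximizing c = f(k) − (n+δ)·k gives f'(k) = n+δ, i.e. 0.31·0.61·k^(0.31−1) = 0.07, so k_gold = (0.31·0.61/0.07)^(1/0.69) ≈ 4.2218.
y_gold = 0.61·4.2218^0.31 ≈ 0.9533.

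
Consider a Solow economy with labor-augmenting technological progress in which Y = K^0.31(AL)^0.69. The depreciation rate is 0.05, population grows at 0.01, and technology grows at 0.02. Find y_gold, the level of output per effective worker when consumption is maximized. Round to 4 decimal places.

y_gold ≈ 1.8378

Break-even investment rate: n + g + δ = 0.01 + 0.02 + 0.05 = 0.08.
Setting f'(k) = n+g+δ gives 0.31·k^(0.31−1) = 0.08, hence k_gold = (0.31/0.08)^(1/0.69) ≈ 7.1214.
Output: y_gold = k_gold^0.31 = 7.1214^0.31 ≈ 1.8378.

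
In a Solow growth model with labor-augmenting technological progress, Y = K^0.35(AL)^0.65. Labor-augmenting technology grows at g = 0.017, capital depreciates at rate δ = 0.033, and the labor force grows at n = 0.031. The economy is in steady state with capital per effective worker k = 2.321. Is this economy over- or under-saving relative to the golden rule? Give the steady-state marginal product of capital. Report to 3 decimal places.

The effective depreciation rate is n + g + δ = 0.031 + 0.017 + 0.033 = 0.081.
MPK = 0.35·k^(0.35−1) = 0.35·2.321^(-0.65) ≈ 0.2025.
MPK > 0.081, so the economy is dynamically efficient (under-saving).

under-saving; MPK ≈ 0.202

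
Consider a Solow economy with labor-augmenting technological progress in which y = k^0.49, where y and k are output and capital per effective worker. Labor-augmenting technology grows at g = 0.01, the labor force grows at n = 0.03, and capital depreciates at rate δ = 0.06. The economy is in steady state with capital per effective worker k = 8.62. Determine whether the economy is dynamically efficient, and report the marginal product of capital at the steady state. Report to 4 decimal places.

dynamically efficient; MPK ≈ 0.1633

n + g + δ = 0.03 + 0.01 + 0.06 = 0.1.
MPK = 0.49·k^(0.49−1) = 0.49·8.62^(-0.51) ≈ 0.1633.
MPK > 0.1, so the economy is dynamically efficient (under-saving).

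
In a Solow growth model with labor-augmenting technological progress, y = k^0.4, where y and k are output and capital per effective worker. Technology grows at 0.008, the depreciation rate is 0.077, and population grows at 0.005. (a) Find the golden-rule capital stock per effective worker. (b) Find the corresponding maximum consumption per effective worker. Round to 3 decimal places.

(a) k_gold ≈ 12.014; (b) c_gold ≈ 1.622

Capital per effective worker breaks even when investment replaces (n + g + δ)·k; here n + g + δ = 0.09.
At the golden rule the marginal product of capital equals n+g+δ: 0.4·k^(0.4−1) = 0.09. Solving, k_gold = (0.4/0.09)^(1/0.6) ≈ 12.0142.
y_gold = 12.0142^0.4 ≈ 2.7032; c_gold = y_gold − 0.09·k_gold ≈ 1.6219.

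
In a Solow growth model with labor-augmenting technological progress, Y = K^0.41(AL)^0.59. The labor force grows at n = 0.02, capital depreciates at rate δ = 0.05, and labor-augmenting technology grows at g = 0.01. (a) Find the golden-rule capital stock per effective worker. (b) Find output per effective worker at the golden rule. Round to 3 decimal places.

Capital per effective worker breaks even when investment replaces (n + g + δ)·k; here n + g + δ = 0.08.
Maximizing c = f(k) − (n+g+δ)·k gives f'(k) = n+g+δ, i.e. 0.41·k^(0.41−1) = 0.08, so k_gold = (0.41/0.08)^(1/0.59) ≈ 15.9541.
y_gold = 15.9541^0.41 ≈ 3.1130.

(a) k_gold ≈ 15.954; (b) y_gold ≈ 3.113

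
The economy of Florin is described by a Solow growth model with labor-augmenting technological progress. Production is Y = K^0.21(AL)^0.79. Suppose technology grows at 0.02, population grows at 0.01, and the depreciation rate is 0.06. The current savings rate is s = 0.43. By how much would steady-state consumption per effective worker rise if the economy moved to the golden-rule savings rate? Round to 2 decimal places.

Δc ≈ 0.13

n + g + δ = 0.01 + 0.02 + 0.06 = 0.09.
Current steady state (s = 0.43): k* = (0.43/0.09)^(1/0.79) ≈ 7.2407, y* = 7.2407^0.21 ≈ 1.5155, c* = (1−0.43)·1.5155 ≈ 0.8638.
Maximizing c = f(k) − (n+g+δ)·k gives f'(k) = n+g+δ, i.e. 0.21·k^(0.21−1) = 0.09, so k_gold = (0.21/0.09)^(1/0.79) ≈ 2.9228.
y_gold = 2.9228^0.21 ≈ 1.2526, c_gold = y_gold − 0.09·k_gold ≈ 0.9896.
Gain: Δc = 0.9896 − 0.8638 ≈ 0.1257.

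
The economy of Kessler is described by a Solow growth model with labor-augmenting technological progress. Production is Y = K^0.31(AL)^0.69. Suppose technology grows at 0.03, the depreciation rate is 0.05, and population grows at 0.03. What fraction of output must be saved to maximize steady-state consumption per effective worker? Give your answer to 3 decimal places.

s_gold = 0.310

The effective depreciation rate is n + g + δ = 0.03 + 0.03 + 0.05 = 0.11.
At the golden rule MPK = n+g+δ, and in any Cobb-Douglas steady state s = (n+g+δ)·k/y = MPK·k/y = capital's share 0.31.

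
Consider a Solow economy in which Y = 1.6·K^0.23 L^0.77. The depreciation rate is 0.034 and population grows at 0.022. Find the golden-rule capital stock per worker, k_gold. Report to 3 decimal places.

Capital per worker breaks even when investment replaces (n + δ)·k; here n + δ = 0.056.
Maximizing c = f(k) − (n+δ)·k gives f'(k) = n+δ, i.e. 0.23·1.6·k^(0.23−1) = 0.056, so k_gold = (0.23·1.6/0.056)^(1/0.77) ≈ 11.5318.

k_gold ≈ 11.532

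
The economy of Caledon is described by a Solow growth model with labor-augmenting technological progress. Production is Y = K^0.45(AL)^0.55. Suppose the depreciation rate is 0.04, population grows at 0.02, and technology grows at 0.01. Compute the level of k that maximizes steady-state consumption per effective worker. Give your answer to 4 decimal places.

k_gold ≈ 29.4645

Capital per effective worker breaks even when investment replaces (n + g + δ)·k; here n + g + δ = 0.07.
Maximizing c = f(k) − (n+g+δ)·k gives f'(k) = n+g+δ, i.e. 0.45·k^(0.45−1) = 0.07, so k_gold = (0.45/0.07)^(1/0.55) ≈ 29.4645.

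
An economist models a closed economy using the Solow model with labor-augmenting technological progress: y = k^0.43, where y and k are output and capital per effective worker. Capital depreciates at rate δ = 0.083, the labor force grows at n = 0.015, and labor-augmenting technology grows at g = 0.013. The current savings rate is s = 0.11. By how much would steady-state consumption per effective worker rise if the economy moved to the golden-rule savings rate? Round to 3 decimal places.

Capital per effective worker breaks even when investment replaces (n + g + δ)·k; here n + g + δ = 0.111.
Current steady state (s = 0.11): k* = (0.11/0.111)^(1/0.57) ≈ 0.9842, y* = 0.9842^0.43 ≈ 0.9932, c* = (1−0.11)·0.9932 ≈ 0.8839.
At the golden rule the marginal product of capital equals n+g+δ: 0.43·k^(0.43−1) = 0.111. Solving, k_gold = (0.43/0.111)^(1/0.57) ≈ 10.7605.
y_gold = 10.7605^0.43 ≈ 2.7777, c_gold = y_gold − 0.111·k_gold ≈ 1.5833.
Gain: Δc = 1.5833 − 0.8839 ≈ 0.6994.

Δc ≈ 0.699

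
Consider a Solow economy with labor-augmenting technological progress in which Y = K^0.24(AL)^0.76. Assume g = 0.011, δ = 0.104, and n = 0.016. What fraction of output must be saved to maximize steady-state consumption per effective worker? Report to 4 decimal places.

s_gold = 0.2400

Break-even investment rate: n + g + δ = 0.016 + 0.011 + 0.104 = 0.131.
At the golden rule MPK = n+g+δ, and in any Cobb-Douglas steady state s = (n+g+δ)·k/y = MPK·k/y = capital's share 0.24.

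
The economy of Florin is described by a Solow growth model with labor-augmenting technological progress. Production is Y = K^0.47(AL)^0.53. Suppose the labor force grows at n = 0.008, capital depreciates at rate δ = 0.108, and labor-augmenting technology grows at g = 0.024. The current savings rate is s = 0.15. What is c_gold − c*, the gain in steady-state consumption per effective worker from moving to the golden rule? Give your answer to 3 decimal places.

n + g + δ = 0.008 + 0.024 + 0.108 = 0.14.
Current steady state (s = 0.15): k* = (0.15/0.14)^(1/0.53) ≈ 1.1390, y* = 1.1390^0.47 ≈ 1.0631, c* = (1−0.15)·1.0631 ≈ 0.9036.
Golden rule sets MPK = n+g+δ: 0.47·k^(0.47−1) = 0.14, so k_gold = (0.47/0.14)^(1/0.53) ≈ 9.8264.
y_gold = 9.8264^0.47 ≈ 2.9270, c_gold = y_gold − 0.14·k_gold ≈ 1.5513.
Gain: Δc = 1.5513 − 0.9036 ≈ 0.6477.

Δc ≈ 0.648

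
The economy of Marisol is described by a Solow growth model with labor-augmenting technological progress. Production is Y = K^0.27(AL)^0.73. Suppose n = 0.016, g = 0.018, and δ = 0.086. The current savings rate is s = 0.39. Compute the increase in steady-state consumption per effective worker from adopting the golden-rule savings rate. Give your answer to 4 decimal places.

Δc ≈ 0.0420

n + g + δ = 0.016 + 0.018 + 0.086 = 0.12.
Current steady state (s = 0.39): k* = (0.39/0.12)^(1/0.73) ≈ 5.0259, y* = 5.0259^0.27 ≈ 1.5464, c* = (1−0.39)·1.5464 ≈ 0.9433.
Golden rule sets MPK = n+g+δ: 0.27·k^(0.27−1) = 0.12, so k_gold = (0.27/0.12)^(1/0.73) ≈ 3.0370.
y_gold = 3.0370^0.27 ≈ 1.3498, c_gold = y_gold − 0.12·k_gold ≈ 0.9853.
Gain: Δc = 0.9853 − 0.9433 ≈ 0.0420.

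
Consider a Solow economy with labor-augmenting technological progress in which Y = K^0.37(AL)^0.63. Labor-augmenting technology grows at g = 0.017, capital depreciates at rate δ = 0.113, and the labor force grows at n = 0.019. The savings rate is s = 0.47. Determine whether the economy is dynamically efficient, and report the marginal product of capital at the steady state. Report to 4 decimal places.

dynamically inefficient; MPK ≈ 0.1173

The effective depreciation rate is n + g + δ = 0.019 + 0.017 + 0.113 = 0.149.
Steady-state k*: s·k^0.37 = 0.149·k gives k* = (0.47/0.149)^(1/0.63) ≈ 6.1933.
MPK = 0.37·6.1933^(-0.63) ≈ 0.1173.
MPK < n+g+δ = 0.149, so the economy is dynamically inefficient (over-saving).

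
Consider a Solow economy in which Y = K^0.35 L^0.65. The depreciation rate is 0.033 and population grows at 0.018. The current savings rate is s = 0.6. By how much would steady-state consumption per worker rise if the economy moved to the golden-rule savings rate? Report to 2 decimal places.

Capital per worker breaks even when investment replaces (n + δ)·k; here n + δ = 0.051.
Current steady state (s = 0.6): k* = (0.6/0.051)^(1/0.65) ≈ 44.3657, y* = 44.3657^0.35 ≈ 3.7711, c* = (1−0.6)·3.7711 ≈ 1.5084.
Maximizing c = f(k) − (n+δ)·k gives f'(k) = n+δ, i.e. 0.35·k^(0.35−1) = 0.051, so k_gold = (0.35/0.051)^(1/0.65) ≈ 19.3606.
y_gold = 19.3606^0.35 ≈ 2.8211, c_gold = y_gold − 0.051·k_gold ≈ 1.8337.
Gain: Δc = 1.8337 − 1.5084 ≈ 0.3253.

Δc ≈ 0.33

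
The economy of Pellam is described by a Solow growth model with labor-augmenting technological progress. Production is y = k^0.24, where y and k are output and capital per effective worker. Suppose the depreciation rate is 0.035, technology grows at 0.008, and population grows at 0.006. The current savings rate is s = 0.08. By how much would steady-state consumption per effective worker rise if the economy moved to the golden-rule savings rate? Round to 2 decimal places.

Δc ≈ 0.18

The effective depreciation rate is n + g + δ = 0.006 + 0.008 + 0.035 = 0.049.
Current steady state (s = 0.08): k* = (0.08/0.049)^(1/0.76) ≈ 1.9060, y* = 1.9060^0.24 ≈ 1.1674, c* = (1−0.08)·1.1674 ≈ 1.0740.
At the golden rule the marginal product of capital equals n+g+δ: 0.24·k^(0.24−1) = 0.049. Solving, k_gold = (0.24/0.049)^(1/0.76) ≈ 8.0894.
y_gold = 8.0894^0.24 ≈ 1.6516, c_gold = y_gold − 0.049·k_gold ≈ 1.2552.
Gain: Δc = 1.2552 − 1.0740 ≈ 0.1812.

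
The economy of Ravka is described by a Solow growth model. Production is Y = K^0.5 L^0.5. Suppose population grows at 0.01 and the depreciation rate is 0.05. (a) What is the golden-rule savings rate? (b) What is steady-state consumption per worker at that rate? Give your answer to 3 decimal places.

n + δ = 0.01 + 0.05 = 0.06.
For Cobb-Douglas, s_gold equals capital's share: s_gold = 0.5.
At the golden rule the marginal product of capital equals n+δ: 0.5·k^(0.5−1) = 0.06. Solving, k_gold = (0.5/0.06)^(1/0.5) ≈ 69.4444.
y_gold = 69.4444^0.5 ≈ 8.3333; c_gold = (1−0.5)·y_gold ≈ 4.1667.

(a) s_gold = 0.500; (b) c_gold ≈ 4.167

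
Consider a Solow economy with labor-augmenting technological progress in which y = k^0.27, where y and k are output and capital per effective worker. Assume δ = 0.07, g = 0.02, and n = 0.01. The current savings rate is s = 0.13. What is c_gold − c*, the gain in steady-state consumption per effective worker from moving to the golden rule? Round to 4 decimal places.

Capital per effective worker breaks even when investment replaces (n + g + δ)·k; here n + g + δ = 0.1.
Current steady state (s = 0.13): k* = (0.13/0.1)^(1/0.73) ≈ 1.4325, y* = 1.4325^0.27 ≈ 1.1019, c* = (1−0.13)·1.1019 ≈ 0.9587.
Setting f'(k) = n+g+δ gives 0.27·k^(0.27−1) = 0.1, hence k_gold = (0.27/0.1)^(1/0.73) ≈ 3.8986.
y_gold = 3.8986^0.27 ≈ 1.4439, c_gold = y_gold − 0.1·k_gold ≈ 1.0541.
Gain: Δc = 1.0541 − 0.9587 ≈ 0.0954.

Δc ≈ 0.0954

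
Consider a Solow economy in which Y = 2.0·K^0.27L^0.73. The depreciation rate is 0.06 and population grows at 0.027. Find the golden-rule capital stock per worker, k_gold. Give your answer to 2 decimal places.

k_gold ≈ 12.19

The effective depreciation rate is n + δ = 0.027 + 0.06 = 0.087.
At the golden rule the marginal product of capital equals n+δ: 0.27·2.0·k^(0.27−1) = 0.087. Solving, k_gold = (0.27·2.0/0.087)^(1/0.73) ≈ 12.1935.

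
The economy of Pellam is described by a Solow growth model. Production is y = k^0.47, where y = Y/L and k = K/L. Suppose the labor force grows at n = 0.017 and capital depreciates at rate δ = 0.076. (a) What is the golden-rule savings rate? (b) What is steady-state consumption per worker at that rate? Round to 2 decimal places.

The effective depreciation rate is n + δ = 0.017 + 0.076 = 0.093.
For Cobb-Douglas, s_gold equals capital's share: s_gold = 0.47.
At the golden rule the marginal product of capital equals n+δ: 0.47·k^(0.47−1) = 0.093. Solving, k_gold = (0.47/0.093)^(1/0.53) ≈ 21.2606.
y_gold = 21.2606^0.47 ≈ 4.2069; c_gold = (1−0.47)·y_gold ≈ 2.2296.

(a) s_gold = 0.47; (b) c_gold ≈ 2.23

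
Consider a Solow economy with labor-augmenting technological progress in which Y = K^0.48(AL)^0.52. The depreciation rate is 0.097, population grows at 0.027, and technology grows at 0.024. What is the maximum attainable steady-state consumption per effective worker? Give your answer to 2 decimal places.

c_gold ≈ 1.54

The effective depreciation rate is n + g + δ = 0.027 + 0.024 + 0.097 = 0.148.
Maximizing c = f(k) − (n+g+δ)·k gives f'(k) = n+g+δ, i.e. 0.48·k^(0.48−1) = 0.148, so k_gold = (0.48/0.148)^(1/0.52) ≈ 9.6084.
y_gold = 9.6084^0.48 ≈ 2.9626.
c_gold = y_gold − (n+g+δ)·k_gold = 2.9626 − 0.148·9.6084 ≈ 1.5406.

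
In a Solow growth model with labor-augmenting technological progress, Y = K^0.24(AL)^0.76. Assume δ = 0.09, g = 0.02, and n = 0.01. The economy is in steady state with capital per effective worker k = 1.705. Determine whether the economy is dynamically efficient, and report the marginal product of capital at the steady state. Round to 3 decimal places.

dynamically efficient; MPK ≈ 0.160

Break-even investment rate: n + g + δ = 0.01 + 0.02 + 0.09 = 0.12.
MPK = 0.24·k^(0.24−1) = 0.24·1.705^(-0.76) ≈ 0.1600.
MPK > 0.12, so the economy is dynamically efficient (under-saving).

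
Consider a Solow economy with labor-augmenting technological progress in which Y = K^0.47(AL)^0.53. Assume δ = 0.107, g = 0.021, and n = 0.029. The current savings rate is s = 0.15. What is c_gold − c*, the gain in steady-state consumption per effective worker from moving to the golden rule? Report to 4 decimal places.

Δc ≈ 0.5851

The effective depreciation rate is n + g + δ = 0.029 + 0.021 + 0.107 = 0.157.
Current steady state (s = 0.15): k* = (0.15/0.157)^(1/0.53) ≈ 0.9175, y* = 0.9175^0.47 ≈ 0.9604, c* = (1−0.15)·0.9604 ≈ 0.8163.
Setting f'(k) = n+g+δ gives 0.47·k^(0.47−1) = 0.157, hence k_gold = (0.47/0.157)^(1/0.53) ≈ 7.9157.
y_gold = 7.9157^0.47 ≈ 2.6442, c_gold = y_gold − 0.157·k_gold ≈ 1.4014.
Gain: Δc = 1.4014 − 0.8163 ≈ 0.5851.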